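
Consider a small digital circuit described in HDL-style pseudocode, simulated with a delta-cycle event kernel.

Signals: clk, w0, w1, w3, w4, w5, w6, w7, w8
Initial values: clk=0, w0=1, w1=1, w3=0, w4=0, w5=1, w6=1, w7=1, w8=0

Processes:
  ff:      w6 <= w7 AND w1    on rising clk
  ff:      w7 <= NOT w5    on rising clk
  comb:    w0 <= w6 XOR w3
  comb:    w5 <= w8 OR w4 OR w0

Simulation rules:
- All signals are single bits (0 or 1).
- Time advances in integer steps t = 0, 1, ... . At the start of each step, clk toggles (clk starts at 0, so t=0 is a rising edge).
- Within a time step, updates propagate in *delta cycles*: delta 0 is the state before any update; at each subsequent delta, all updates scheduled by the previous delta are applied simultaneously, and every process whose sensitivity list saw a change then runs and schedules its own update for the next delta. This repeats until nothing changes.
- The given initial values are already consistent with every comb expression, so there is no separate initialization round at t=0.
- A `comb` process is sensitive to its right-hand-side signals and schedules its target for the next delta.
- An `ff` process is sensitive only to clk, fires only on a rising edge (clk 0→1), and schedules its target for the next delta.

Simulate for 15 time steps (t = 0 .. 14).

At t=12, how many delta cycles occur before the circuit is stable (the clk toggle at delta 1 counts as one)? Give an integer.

t=0 Δ0: w0=1 clk=0 w7=1 w3=0 w4=0 w1=1 w8=0 w6=1 w5=1
  Δ1: clk:0→1
  Δ2: w7:1→0
  (2Δ to stable)
t=1 Δ0: w0=1 clk=1 w7=0 w3=0 w4=0 w1=1 w8=0 w6=1 w5=1
  Δ1: clk:1→0
  (1Δ to stable)
t=2 Δ0: w0=1 clk=0 w7=0 w3=0 w4=0 w1=1 w8=0 w6=1 w5=1
  Δ1: clk:0→1
  Δ2: w6:1→0
  Δ3: w0:1→0
  Δ4: w5:1→0
  (4Δ to stable)
t=3 Δ0: w0=0 clk=1 w7=0 w3=0 w4=0 w1=1 w8=0 w6=0 w5=0
  Δ1: clk:1→0
  (1Δ to stable)
t=4 Δ0: w0=0 clk=0 w7=0 w3=0 w4=0 w1=1 w8=0 w6=0 w5=0
  Δ1: clk:0→1
  Δ2: w7:0→1
  (2Δ to stable)
t=5 Δ0: w0=0 clk=1 w7=1 w3=0 w4=0 w1=1 w8=0 w6=0 w5=0
  Δ1: clk:1→0
  (1Δ to stable)
t=6 Δ0: w0=0 clk=0 w7=1 w3=0 w4=0 w1=1 w8=0 w6=0 w5=0
  Δ1: clk:0→1
  Δ2: w6:0→1
  Δ3: w0:0→1
  Δ4: w5:0→1
  (4Δ to stable)
t=7 Δ0: w0=1 clk=1 w7=1 w3=0 w4=0 w1=1 w8=0 w6=1 w5=1
  Δ1: clk:1→0
  (1Δ to stable)
t=8 Δ0: w0=1 clk=0 w7=1 w3=0 w4=0 w1=1 w8=0 w6=1 w5=1
  Δ1: clk:0→1
  Δ2: w7:1→0
  (2Δ to stable)
t=9 Δ0: w0=1 clk=1 w7=0 w3=0 w4=0 w1=1 w8=0 w6=1 w5=1
  Δ1: clk:1→0
  (1Δ to stable)
t=10 Δ0: w0=1 clk=0 w7=0 w3=0 w4=0 w1=1 w8=0 w6=1 w5=1
  Δ1: clk:0→1
  Δ2: w6:1→0
  Δ3: w0:1→0
  Δ4: w5:1→0
  (4Δ to stable)
t=11 Δ0: w0=0 clk=1 w7=0 w3=0 w4=0 w1=1 w8=0 w6=0 w5=0
  Δ1: clk:1→0
  (1Δ to stable)
t=12 Δ0: w0=0 clk=0 w7=0 w3=0 w4=0 w1=1 w8=0 w6=0 w5=0
  Δ1: clk:0→1
  Δ2: w7:0→1
  (2Δ to stable)
t=13 Δ0: w0=0 clk=1 w7=1 w3=0 w4=0 w1=1 w8=0 w6=0 w5=0
  Δ1: clk:1→0
  (1Δ to stable)
t=14 Δ0: w0=0 clk=0 w7=1 w3=0 w4=0 w1=1 w8=0 w6=0 w5=0
  Δ1: clk:0→1
  Δ2: w6:0→1
  Δ3: w0:0→1
  Δ4: w5:0→1
  (4Δ to stable)

2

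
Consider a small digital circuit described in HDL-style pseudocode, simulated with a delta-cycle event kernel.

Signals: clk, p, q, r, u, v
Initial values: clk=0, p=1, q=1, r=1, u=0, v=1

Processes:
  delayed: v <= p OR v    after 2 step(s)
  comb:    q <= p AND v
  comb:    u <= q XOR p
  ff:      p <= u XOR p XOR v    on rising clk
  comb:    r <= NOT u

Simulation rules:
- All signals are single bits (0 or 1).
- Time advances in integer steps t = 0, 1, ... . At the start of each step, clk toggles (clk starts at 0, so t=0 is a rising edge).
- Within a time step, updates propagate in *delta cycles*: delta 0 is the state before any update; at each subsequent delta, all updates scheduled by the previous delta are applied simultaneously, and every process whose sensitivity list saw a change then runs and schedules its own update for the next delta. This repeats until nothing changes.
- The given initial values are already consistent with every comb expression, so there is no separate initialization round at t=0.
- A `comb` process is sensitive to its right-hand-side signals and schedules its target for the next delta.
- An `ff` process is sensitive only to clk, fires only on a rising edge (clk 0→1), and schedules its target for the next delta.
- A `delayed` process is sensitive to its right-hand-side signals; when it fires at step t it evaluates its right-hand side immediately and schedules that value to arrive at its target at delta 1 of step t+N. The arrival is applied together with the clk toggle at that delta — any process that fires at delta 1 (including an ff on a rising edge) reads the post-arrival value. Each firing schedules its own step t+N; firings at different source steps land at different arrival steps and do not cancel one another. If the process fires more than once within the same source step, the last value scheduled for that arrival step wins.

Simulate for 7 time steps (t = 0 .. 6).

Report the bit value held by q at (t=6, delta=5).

1

[bits: q,p,clk,r,u,v]
t=0: Δ0=110101 Δ1=111101 Δ2=101101 Δ3=001111 Δ4=001001 Δ5=001101 | 5Δ
t=1: Δ0=001101 Δ1=000101 | 1Δ
t=2: Δ0=000101 Δ1=001101 Δ2=011101 Δ3=111111 Δ4=111001 Δ5=111101 | 5Δ
t=3: Δ0=111101 Δ1=110101 | 1Δ
t=4: Δ0=110101 Δ1=111101 Δ2=101101 Δ3=001111 Δ4=001001 Δ5=001101 | 5Δ
t=5: Δ0=001101 Δ1=000101 | 1Δ
t=6: Δ0=000101 Δ1=001101 Δ2=011101 Δ3=111111 Δ4=111001 Δ5=111101 | 5Δ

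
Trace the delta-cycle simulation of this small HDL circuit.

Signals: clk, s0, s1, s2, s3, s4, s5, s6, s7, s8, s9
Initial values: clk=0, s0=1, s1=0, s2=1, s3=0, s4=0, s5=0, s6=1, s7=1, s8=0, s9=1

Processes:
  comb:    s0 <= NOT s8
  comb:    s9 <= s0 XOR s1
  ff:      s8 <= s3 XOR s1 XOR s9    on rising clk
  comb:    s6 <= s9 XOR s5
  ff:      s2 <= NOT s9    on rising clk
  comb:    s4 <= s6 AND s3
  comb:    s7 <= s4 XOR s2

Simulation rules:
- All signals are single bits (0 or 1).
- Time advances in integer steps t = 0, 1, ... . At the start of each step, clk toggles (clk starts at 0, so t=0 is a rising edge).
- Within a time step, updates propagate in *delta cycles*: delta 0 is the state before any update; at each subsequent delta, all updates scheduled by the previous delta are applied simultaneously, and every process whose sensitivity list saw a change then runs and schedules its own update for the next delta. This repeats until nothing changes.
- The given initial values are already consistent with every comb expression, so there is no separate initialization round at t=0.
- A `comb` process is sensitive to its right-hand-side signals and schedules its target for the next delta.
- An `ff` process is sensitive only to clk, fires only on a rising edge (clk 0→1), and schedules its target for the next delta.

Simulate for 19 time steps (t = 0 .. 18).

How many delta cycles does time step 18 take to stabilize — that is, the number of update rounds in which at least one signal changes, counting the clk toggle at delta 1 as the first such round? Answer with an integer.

5

t0.Δ0 s3=0 s9=1 s0=1 clk=0 s7=1 s4=0 s5=0 s6=1 s2=1 s8=0 s1=0
t0.Δ1 s3=0 s9=1 s0=1 clk=1 s7=1 s4=0 s5=0 s6=1 s2=1 s8=0 s1=0
t0.Δ2 s3=0 s9=1 s0=1 clk=1 s7=1 s4=0 s5=0 s6=1 s2=0 s8=1 s1=0
t0.Δ3 s3=0 s9=1 s0=0 clk=1 s7=0 s4=0 s5=0 s6=1 s2=0 s8=1 s1=0
t0.Δ4 s3=0 s9=0 s0=0 clk=1 s7=0 s4=0 s5=0 s6=1 s2=0 s8=1 s1=0
t0.Δ5 s3=0 s9=0 s0=0 clk=1 s7=0 s4=0 s5=0 s6=0 s2=0 s8=1 s1=0
t1.Δ0 s3=0 s9=0 s0=0 clk=1 s7=0 s4=0 s5=0 s6=0 s2=0 s8=1 s1=0
t1.Δ1 s3=0 s9=0 s0=0 clk=0 s7=0 s4=0 s5=0 s6=0 s2=0 s8=1 s1=0
t2.Δ0 s3=0 s9=0 s0=0 clk=0 s7=0 s4=0 s5=0 s6=0 s2=0 s8=1 s1=0
t2.Δ1 s3=0 s9=0 s0=0 clk=1 s7=0 s4=0 s5=0 s6=0 s2=0 s8=1 s1=0
t2.Δ2 s3=0 s9=0 s0=0 clk=1 s7=0 s4=0 s5=0 s6=0 s2=1 s8=0 s1=0
t2.Δ3 s3=0 s9=0 s0=1 clk=1 s7=1 s4=0 s5=0 s6=0 s2=1 s8=0 s1=0
t2.Δ4 s3=0 s9=1 s0=1 clk=1 s7=1 s4=0 s5=0 s6=0 s2=1 s8=0 s1=0
t2.Δ5 s3=0 s9=1 s0=1 clk=1 s7=1 s4=0 s5=0 s6=1 s2=1 s8=0 s1=0
t3.Δ0 s3=0 s9=1 s0=1 clk=1 s7=1 s4=0 s5=0 s6=1 s2=1 s8=0 s1=0
t3.Δ1 s3=0 s9=1 s0=1 clk=0 s7=1 s4=0 s5=0 s6=1 s2=1 s8=0 s1=0
t4.Δ0 s3=0 s9=1 s0=1 clk=0 s7=1 s4=0 s5=0 s6=1 s2=1 s8=0 s1=0
t4.Δ1 s3=0 s9=1 s0=1 clk=1 s7=1 s4=0 s5=0 s6=1 s2=1 s8=0 s1=0
t4.Δ2 s3=0 s9=1 s0=1 clk=1 s7=1 s4=0 s5=0 s6=1 s2=0 s8=1 s1=0
t4.Δ3 s3=0 s9=1 s0=0 clk=1 s7=0 s4=0 s5=0 s6=1 s2=0 s8=1 s1=0
t4.Δ4 s3=0 s9=0 s0=0 clk=1 s7=0 s4=0 s5=0 s6=1 s2=0 s8=1 s1=0
t4.Δ5 s3=0 s9=0 s0=0 clk=1 s7=0 s4=0 s5=0 s6=0 s2=0 s8=1 s1=0
t5.Δ0 s3=0 s9=0 s0=0 clk=1 s7=0 s4=0 s5=0 s6=0 s2=0 s8=1 s1=0
t5.Δ1 s3=0 s9=0 s0=0 clk=0 s7=0 s4=0 s5=0 s6=0 s2=0 s8=1 s1=0
t6.Δ0 s3=0 s9=0 s0=0 clk=0 s7=0 s4=0 s5=0 s6=0 s2=0 s8=1 s1=0
t6.Δ1 s3=0 s9=0 s0=0 clk=1 s7=0 s4=0 s5=0 s6=0 s2=0 s8=1 s1=0
t6.Δ2 s3=0 s9=0 s0=0 clk=1 s7=0 s4=0 s5=0 s6=0 s2=1 s8=0 s1=0
t6.Δ3 s3=0 s9=0 s0=1 clk=1 s7=1 s4=0 s5=0 s6=0 s2=1 s8=0 s1=0
t6.Δ4 s3=0 s9=1 s0=1 clk=1 s7=1 s4=0 s5=0 s6=0 s2=1 s8=0 s1=0
t6.Δ5 s3=0 s9=1 s0=1 clk=1 s7=1 s4=0 s5=0 s6=1 s2=1 s8=0 s1=0
t7.Δ0 s3=0 s9=1 s0=1 clk=1 s7=1 s4=0 s5=0 s6=1 s2=1 s8=0 s1=0
t7.Δ1 s3=0 s9=1 s0=1 clk=0 s7=1 s4=0 s5=0 s6=1 s2=1 s8=0 s1=0
t8.Δ0 s3=0 s9=1 s0=1 clk=0 s7=1 s4=0 s5=0 s6=1 s2=1 s8=0 s1=0
t8.Δ1 s3=0 s9=1 s0=1 clk=1 s7=1 s4=0 s5=0 s6=1 s2=1 s8=0 s1=0
t8.Δ2 s3=0 s9=1 s0=1 clk=1 s7=1 s4=0 s5=0 s6=1 s2=0 s8=1 s1=0
t8.Δ3 s3=0 s9=1 s0=0 clk=1 s7=0 s4=0 s5=0 s6=1 s2=0 s8=1 s1=0
t8.Δ4 s3=0 s9=0 s0=0 clk=1 s7=0 s4=0 s5=0 s6=1 s2=0 s8=1 s1=0
t8.Δ5 s3=0 s9=0 s0=0 clk=1 s7=0 s4=0 s5=0 s6=0 s2=0 s8=1 s1=0
t9.Δ0 s3=0 s9=0 s0=0 clk=1 s7=0 s4=0 s5=0 s6=0 s2=0 s8=1 s1=0
t9.Δ1 s3=0 s9=0 s0=0 clk=0 s7=0 s4=0 s5=0 s6=0 s2=0 s8=1 s1=0
t10.Δ0 s3=0 s9=0 s0=0 clk=0 s7=0 s4=0 s5=0 s6=0 s2=0 s8=1 s1=0
t10.Δ1 s3=0 s9=0 s0=0 clk=1 s7=0 s4=0 s5=0 s6=0 s2=0 s8=1 s1=0
t10.Δ2 s3=0 s9=0 s0=0 clk=1 s7=0 s4=0 s5=0 s6=0 s2=1 s8=0 s1=0
t10.Δ3 s3=0 s9=0 s0=1 clk=1 s7=1 s4=0 s5=0 s6=0 s2=1 s8=0 s1=0
t10.Δ4 s3=0 s9=1 s0=1 clk=1 s7=1 s4=0 s5=0 s6=0 s2=1 s8=0 s1=0
t10.Δ5 s3=0 s9=1 s0=1 clk=1 s7=1 s4=0 s5=0 s6=1 s2=1 s8=0 s1=0
t11.Δ0 s3=0 s9=1 s0=1 clk=1 s7=1 s4=0 s5=0 s6=1 s2=1 s8=0 s1=0
t11.Δ1 s3=0 s9=1 s0=1 clk=0 s7=1 s4=0 s5=0 s6=1 s2=1 s8=0 s1=0
t12.Δ0 s3=0 s9=1 s0=1 clk=0 s7=1 s4=0 s5=0 s6=1 s2=1 s8=0 s1=0
t12.Δ1 s3=0 s9=1 s0=1 clk=1 s7=1 s4=0 s5=0 s6=1 s2=1 s8=0 s1=0
t12.Δ2 s3=0 s9=1 s0=1 clk=1 s7=1 s4=0 s5=0 s6=1 s2=0 s8=1 s1=0
t12.Δ3 s3=0 s9=1 s0=0 clk=1 s7=0 s4=0 s5=0 s6=1 s2=0 s8=1 s1=0
t12.Δ4 s3=0 s9=0 s0=0 clk=1 s7=0 s4=0 s5=0 s6=1 s2=0 s8=1 s1=0
t12.Δ5 s3=0 s9=0 s0=0 clk=1 s7=0 s4=0 s5=0 s6=0 s2=0 s8=1 s1=0
t13.Δ0 s3=0 s9=0 s0=0 clk=1 s7=0 s4=0 s5=0 s6=0 s2=0 s8=1 s1=0
t13.Δ1 s3=0 s9=0 s0=0 clk=0 s7=0 s4=0 s5=0 s6=0 s2=0 s8=1 s1=0
t14.Δ0 s3=0 s9=0 s0=0 clk=0 s7=0 s4=0 s5=0 s6=0 s2=0 s8=1 s1=0
t14.Δ1 s3=0 s9=0 s0=0 clk=1 s7=0 s4=0 s5=0 s6=0 s2=0 s8=1 s1=0
t14.Δ2 s3=0 s9=0 s0=0 clk=1 s7=0 s4=0 s5=0 s6=0 s2=1 s8=0 s1=0
t14.Δ3 s3=0 s9=0 s0=1 clk=1 s7=1 s4=0 s5=0 s6=0 s2=1 s8=0 s1=0
t14.Δ4 s3=0 s9=1 s0=1 clk=1 s7=1 s4=0 s5=0 s6=0 s2=1 s8=0 s1=0
t14.Δ5 s3=0 s9=1 s0=1 clk=1 s7=1 s4=0 s5=0 s6=1 s2=1 s8=0 s1=0
t15.Δ0 s3=0 s9=1 s0=1 clk=1 s7=1 s4=0 s5=0 s6=1 s2=1 s8=0 s1=0
t15.Δ1 s3=0 s9=1 s0=1 clk=0 s7=1 s4=0 s5=0 s6=1 s2=1 s8=0 s1=0
t16.Δ0 s3=0 s9=1 s0=1 clk=0 s7=1 s4=0 s5=0 s6=1 s2=1 s8=0 s1=0
t16.Δ1 s3=0 s9=1 s0=1 clk=1 s7=1 s4=0 s5=0 s6=1 s2=1 s8=0 s1=0
t16.Δ2 s3=0 s9=1 s0=1 clk=1 s7=1 s4=0 s5=0 s6=1 s2=0 s8=1 s1=0
t16.Δ3 s3=0 s9=1 s0=0 clk=1 s7=0 s4=0 s5=0 s6=1 s2=0 s8=1 s1=0
t16.Δ4 s3=0 s9=0 s0=0 clk=1 s7=0 s4=0 s5=0 s6=1 s2=0 s8=1 s1=0
t16.Δ5 s3=0 s9=0 s0=0 clk=1 s7=0 s4=0 s5=0 s6=0 s2=0 s8=1 s1=0
t17.Δ0 s3=0 s9=0 s0=0 clk=1 s7=0 s4=0 s5=0 s6=0 s2=0 s8=1 s1=0
t17.Δ1 s3=0 s9=0 s0=0 clk=0 s7=0 s4=0 s5=0 s6=0 s2=0 s8=1 s1=0
t18.Δ0 s3=0 s9=0 s0=0 clk=0 s7=0 s4=0 s5=0 s6=0 s2=0 s8=1 s1=0
t18.Δ1 s3=0 s9=0 s0=0 clk=1 s7=0 s4=0 s5=0 s6=0 s2=0 s8=1 s1=0
t18.Δ2 s3=0 s9=0 s0=0 clk=1 s7=0 s4=0 s5=0 s6=0 s2=1 s8=0 s1=0
t18.Δ3 s3=0 s9=0 s0=1 clk=1 s7=1 s4=0 s5=0 s6=0 s2=1 s8=0 s1=0
t18.Δ4 s3=0 s9=1 s0=1 clk=1 s7=1 s4=0 s5=0 s6=0 s2=1 s8=0 s1=0
t18.Δ5 s3=0 s9=1 s0=1 clk=1 s7=1 s4=0 s5=0 s6=1 s2=1 s8=0 s1=0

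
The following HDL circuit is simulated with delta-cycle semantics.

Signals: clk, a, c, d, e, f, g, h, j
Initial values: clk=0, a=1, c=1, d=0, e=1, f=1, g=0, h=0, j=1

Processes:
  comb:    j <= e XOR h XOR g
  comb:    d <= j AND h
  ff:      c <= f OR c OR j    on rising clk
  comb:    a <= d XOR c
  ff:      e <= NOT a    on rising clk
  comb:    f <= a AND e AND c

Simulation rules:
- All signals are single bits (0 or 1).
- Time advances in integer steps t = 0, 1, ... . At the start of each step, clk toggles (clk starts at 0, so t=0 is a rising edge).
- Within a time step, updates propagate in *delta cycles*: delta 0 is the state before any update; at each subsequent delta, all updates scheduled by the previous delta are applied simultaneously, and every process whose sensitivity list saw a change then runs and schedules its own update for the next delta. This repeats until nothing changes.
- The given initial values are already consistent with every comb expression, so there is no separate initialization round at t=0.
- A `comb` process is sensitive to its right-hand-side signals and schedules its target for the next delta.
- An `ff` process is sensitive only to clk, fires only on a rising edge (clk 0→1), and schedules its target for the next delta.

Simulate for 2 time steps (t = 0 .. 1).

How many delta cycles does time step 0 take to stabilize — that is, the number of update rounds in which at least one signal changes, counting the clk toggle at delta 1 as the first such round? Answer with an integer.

[bits: clk,f,j,e,g,c,d,h,a]
t=0: Δ0=011101001 Δ1=111101001 Δ2=111001001 Δ3=100001001 | 3Δ
t=1: Δ0=100001001 Δ1=000001001 | 1Δ

3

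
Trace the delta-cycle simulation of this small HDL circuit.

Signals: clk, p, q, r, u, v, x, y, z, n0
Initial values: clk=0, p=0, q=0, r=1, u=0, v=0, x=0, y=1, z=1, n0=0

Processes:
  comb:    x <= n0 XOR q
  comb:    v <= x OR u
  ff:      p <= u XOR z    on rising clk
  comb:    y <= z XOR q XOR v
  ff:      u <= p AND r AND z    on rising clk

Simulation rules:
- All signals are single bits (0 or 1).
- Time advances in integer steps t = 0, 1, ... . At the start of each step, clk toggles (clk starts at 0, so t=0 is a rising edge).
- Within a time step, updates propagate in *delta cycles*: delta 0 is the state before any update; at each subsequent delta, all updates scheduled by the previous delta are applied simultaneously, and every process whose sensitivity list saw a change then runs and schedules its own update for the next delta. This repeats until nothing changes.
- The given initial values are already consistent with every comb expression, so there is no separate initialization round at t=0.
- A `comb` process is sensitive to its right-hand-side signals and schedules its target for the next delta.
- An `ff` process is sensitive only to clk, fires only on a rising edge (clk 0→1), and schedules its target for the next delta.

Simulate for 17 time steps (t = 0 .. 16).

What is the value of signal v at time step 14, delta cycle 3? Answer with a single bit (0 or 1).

t=0 Δ0: r=1 x=0 n0=0 q=0 y=1 z=1 clk=0 p=0 v=0 u=0
  Δ1: clk:0→1
  Δ2: p:0→1
  (2Δ to stable)
t=1 Δ0: r=1 x=0 n0=0 q=0 y=1 z=1 clk=1 p=1 v=0 u=0
  Δ1: clk:1→0
  (1Δ to stable)
t=2 Δ0: r=1 x=0 n0=0 q=0 y=1 z=1 clk=0 p=1 v=0 u=0
  Δ1: clk:0→1
  Δ2: u:0→1
  Δ3: v:0→1
  Δ4: y:1→0
  (4Δ to stable)
t=3 Δ0: r=1 x=0 n0=0 q=0 y=0 z=1 clk=1 p=1 v=1 u=1
  Δ1: clk:1→0
  (1Δ to stable)
t=4 Δ0: r=1 x=0 n0=0 q=0 y=0 z=1 clk=0 p=1 v=1 u=1
  Δ1: clk:0→1
  Δ2: p:1→0
  (2Δ to stable)
t=5 Δ0: r=1 x=0 n0=0 q=0 y=0 z=1 clk=1 p=0 v=1 u=1
  Δ1: clk:1→0
  (1Δ to stable)
t=6 Δ0: r=1 x=0 n0=0 q=0 y=0 z=1 clk=0 p=0 v=1 u=1
  Δ1: clk:0→1
  Δ2: u:1→0
  Δ3: v:1→0
  Δ4: y:0→1
  (4Δ to stable)
t=7 Δ0: r=1 x=0 n0=0 q=0 y=1 z=1 clk=1 p=0 v=0 u=0
  Δ1: clk:1→0
  (1Δ to stable)
t=8 Δ0: r=1 x=0 n0=0 q=0 y=1 z=1 clk=0 p=0 v=0 u=0
  Δ1: clk:0→1
  Δ2: p:0→1
  (2Δ to stable)
t=9 Δ0: r=1 x=0 n0=0 q=0 y=1 z=1 clk=1 p=1 v=0 u=0
  Δ1: clk:1→0
  (1Δ to stable)
t=10 Δ0: r=1 x=0 n0=0 q=0 y=1 z=1 clk=0 p=1 v=0 u=0
  Δ1: clk:0→1
  Δ2: u:0→1
  Δ3: v:0→1
  Δ4: y:1→0
  (4Δ to stable)
t=11 Δ0: r=1 x=0 n0=0 q=0 y=0 z=1 clk=1 p=1 v=1 u=1
  Δ1: clk:1→0
  (1Δ to stable)
t=12 Δ0: r=1 x=0 n0=0 q=0 y=0 z=1 clk=0 p=1 v=1 u=1
  Δ1: clk:0→1
  Δ2: p:1→0
  (2Δ to stable)
t=13 Δ0: r=1 x=0 n0=0 q=0 y=0 z=1 clk=1 p=0 v=1 u=1
  Δ1: clk:1→0
  (1Δ to stable)
t=14 Δ0: r=1 x=0 n0=0 q=0 y=0 z=1 clk=0 p=0 v=1 u=1
  Δ1: clk:0→1
  Δ2: u:1→0
  Δ3: v:1→0
  Δ4: y:0→1
  (4Δ to stable)
t=15 Δ0: r=1 x=0 n0=0 q=0 y=1 z=1 clk=1 p=0 v=0 u=0
  Δ1: clk:1→0
  (1Δ to stable)
t=16 Δ0: r=1 x=0 n0=0 q=0 y=1 z=1 clk=0 p=0 v=0 u=0
  Δ1: clk:0→1
  Δ2: p:0→1
  (2Δ to stable)

0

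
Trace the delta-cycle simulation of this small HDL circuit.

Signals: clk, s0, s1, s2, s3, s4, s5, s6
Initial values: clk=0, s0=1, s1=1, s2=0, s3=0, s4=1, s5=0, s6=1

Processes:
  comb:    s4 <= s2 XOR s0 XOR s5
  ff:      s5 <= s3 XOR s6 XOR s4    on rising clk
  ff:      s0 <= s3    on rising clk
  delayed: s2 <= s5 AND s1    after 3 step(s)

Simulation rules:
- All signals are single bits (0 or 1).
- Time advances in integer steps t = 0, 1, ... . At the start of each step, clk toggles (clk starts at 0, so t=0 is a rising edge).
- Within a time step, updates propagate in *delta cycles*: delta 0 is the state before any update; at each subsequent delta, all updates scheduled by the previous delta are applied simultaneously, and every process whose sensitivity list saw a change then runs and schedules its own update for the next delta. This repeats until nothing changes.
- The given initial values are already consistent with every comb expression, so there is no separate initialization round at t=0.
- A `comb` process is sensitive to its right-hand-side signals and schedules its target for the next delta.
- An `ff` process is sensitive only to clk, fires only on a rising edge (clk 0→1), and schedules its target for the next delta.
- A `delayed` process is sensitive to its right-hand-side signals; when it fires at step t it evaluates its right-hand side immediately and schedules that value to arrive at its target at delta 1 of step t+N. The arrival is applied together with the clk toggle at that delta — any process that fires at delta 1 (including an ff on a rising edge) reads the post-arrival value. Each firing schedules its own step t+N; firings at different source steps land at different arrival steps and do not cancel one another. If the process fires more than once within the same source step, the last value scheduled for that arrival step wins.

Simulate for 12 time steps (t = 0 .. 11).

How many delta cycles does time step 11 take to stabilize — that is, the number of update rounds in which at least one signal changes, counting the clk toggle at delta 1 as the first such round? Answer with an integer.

2

[bits: s0,s5,s3,clk,s1,s6,s2,s4]
t=0: Δ0=10001101 Δ1=10011101 Δ2=00011101 Δ3=00011100 | 3Δ
t=1: Δ0=00011100 Δ1=00001100 | 1Δ
t=2: Δ0=00001100 Δ1=00011100 Δ2=01011100 Δ3=01011101 | 3Δ
t=3: Δ0=01011101 Δ1=01001101 | 1Δ
t=4: Δ0=01001101 Δ1=01011101 Δ2=00011101 Δ3=00011100 | 3Δ
t=5: Δ0=00011100 Δ1=00001110 Δ2=00001111 | 2Δ
t=6: Δ0=00001111 Δ1=00011111 | 1Δ
t=7: Δ0=00011111 Δ1=00001101 Δ2=00001100 | 2Δ
t=8: Δ0=00001100 Δ1=00011100 Δ2=01011100 Δ3=01011101 | 3Δ
t=9: Δ0=01011101 Δ1=01001101 | 1Δ
t=10: Δ0=01001101 Δ1=01011101 Δ2=00011101 Δ3=00011100 | 3Δ
t=11: Δ0=00011100 Δ1=00001110 Δ2=00001111 | 2Δ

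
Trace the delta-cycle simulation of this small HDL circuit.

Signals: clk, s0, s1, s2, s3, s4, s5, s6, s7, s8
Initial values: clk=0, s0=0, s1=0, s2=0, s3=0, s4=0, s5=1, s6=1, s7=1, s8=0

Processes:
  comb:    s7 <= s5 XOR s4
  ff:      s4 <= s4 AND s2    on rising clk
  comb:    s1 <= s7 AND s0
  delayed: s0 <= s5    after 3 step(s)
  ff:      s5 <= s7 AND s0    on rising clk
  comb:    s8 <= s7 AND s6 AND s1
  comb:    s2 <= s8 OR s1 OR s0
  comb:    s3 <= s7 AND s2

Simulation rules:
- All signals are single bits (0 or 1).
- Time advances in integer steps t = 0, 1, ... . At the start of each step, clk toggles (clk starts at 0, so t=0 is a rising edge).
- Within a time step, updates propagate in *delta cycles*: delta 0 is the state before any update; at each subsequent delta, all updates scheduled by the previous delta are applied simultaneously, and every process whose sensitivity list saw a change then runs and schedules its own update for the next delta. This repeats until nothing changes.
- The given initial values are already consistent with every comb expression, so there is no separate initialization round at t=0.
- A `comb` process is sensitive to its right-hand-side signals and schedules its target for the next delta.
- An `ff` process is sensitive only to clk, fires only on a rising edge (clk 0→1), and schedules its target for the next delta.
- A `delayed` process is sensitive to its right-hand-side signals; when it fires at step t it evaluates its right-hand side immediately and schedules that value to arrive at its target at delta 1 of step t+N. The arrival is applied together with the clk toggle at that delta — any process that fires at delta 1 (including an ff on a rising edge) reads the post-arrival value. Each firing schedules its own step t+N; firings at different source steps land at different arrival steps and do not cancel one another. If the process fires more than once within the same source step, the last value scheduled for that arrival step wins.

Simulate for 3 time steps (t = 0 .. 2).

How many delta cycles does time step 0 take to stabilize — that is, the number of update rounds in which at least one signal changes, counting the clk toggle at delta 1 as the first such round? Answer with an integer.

t=0 Δ0: s8=0 s7=1 clk=0 s4=0 s0=0 s5=1 s6=1 s2=0 s1=0 s3=0
  Δ1: clk:0→1
  Δ2: s5:1→0
  Δ3: s7:1→0
  (3Δ to stable)
t=1 Δ0: s8=0 s7=0 clk=1 s4=0 s0=0 s5=0 s6=1 s2=0 s1=0 s3=0
  Δ1: clk:1→0
  (1Δ to stable)
t=2 Δ0: s8=0 s7=0 clk=0 s4=0 s0=0 s5=0 s6=1 s2=0 s1=0 s3=0
  Δ1: clk:0→1
  (1Δ to stable)

3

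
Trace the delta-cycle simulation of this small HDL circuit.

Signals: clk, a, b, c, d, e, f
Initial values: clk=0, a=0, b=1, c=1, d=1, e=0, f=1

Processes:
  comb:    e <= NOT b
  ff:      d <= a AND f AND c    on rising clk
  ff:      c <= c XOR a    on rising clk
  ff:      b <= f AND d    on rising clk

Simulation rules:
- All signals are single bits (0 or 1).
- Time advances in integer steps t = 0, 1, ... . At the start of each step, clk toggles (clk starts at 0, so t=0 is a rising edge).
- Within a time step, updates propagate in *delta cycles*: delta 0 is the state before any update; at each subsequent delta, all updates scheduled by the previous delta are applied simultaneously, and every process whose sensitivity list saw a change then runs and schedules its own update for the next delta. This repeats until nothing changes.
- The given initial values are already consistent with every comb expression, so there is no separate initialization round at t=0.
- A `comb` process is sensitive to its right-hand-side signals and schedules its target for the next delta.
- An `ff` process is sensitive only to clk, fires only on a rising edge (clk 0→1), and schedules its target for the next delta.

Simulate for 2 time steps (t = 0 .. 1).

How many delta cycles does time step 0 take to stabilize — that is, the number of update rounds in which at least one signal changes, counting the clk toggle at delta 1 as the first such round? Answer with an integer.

t=0 Δ0: a=0 e=0 b=1 clk=0 d=1 f=1 c=1
  Δ1: clk:0→1
  Δ2: d:1→0
  (2Δ to stable)
t=1 Δ0: a=0 e=0 b=1 clk=1 d=0 f=1 c=1
  Δ1: clk:1→0
  (1Δ to stable)

2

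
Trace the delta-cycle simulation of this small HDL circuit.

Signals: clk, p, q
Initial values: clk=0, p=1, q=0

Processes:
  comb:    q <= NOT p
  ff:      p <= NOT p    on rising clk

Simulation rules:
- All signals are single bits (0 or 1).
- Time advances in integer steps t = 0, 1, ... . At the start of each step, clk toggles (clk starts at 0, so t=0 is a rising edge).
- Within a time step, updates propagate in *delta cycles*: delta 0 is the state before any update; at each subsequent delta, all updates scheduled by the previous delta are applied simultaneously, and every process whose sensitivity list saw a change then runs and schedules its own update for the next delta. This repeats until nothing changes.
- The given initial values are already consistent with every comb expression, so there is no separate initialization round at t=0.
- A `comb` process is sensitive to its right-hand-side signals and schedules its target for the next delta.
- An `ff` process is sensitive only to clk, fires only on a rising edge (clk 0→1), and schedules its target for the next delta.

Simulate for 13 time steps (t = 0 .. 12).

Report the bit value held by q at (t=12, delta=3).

t=0 Δ0: p=1 q=0 clk=0
  Δ1: clk:0→1
  Δ2: p:1→0
  Δ3: q:0→1
  (3Δ to stable)
t=1 Δ0: p=0 q=1 clk=1
  Δ1: clk:1→0
  (1Δ to stable)
t=2 Δ0: p=0 q=1 clk=0
  Δ1: clk:0→1
  Δ2: p:0→1
  Δ3: q:1→0
  (3Δ to stable)
t=3 Δ0: p=1 q=0 clk=1
  Δ1: clk:1→0
  (1Δ to stable)
t=4 Δ0: p=1 q=0 clk=0
  Δ1: clk:0→1
  Δ2: p:1→0
  Δ3: q:0→1
  (3Δ to stable)
t=5 Δ0: p=0 q=1 clk=1
  Δ1: clk:1→0
  (1Δ to stable)
t=6 Δ0: p=0 q=1 clk=0
  Δ1: clk:0→1
  Δ2: p:0→1
  Δ3: q:1→0
  (3Δ to stable)
t=7 Δ0: p=1 q=0 clk=1
  Δ1: clk:1→0
  (1Δ to stable)
t=8 Δ0: p=1 q=0 clk=0
  Δ1: clk:0→1
  Δ2: p:1→0
  Δ3: q:0→1
  (3Δ to stable)
t=9 Δ0: p=0 q=1 clk=1
  Δ1: clk:1→0
  (1Δ to stable)
t=10 Δ0: p=0 q=1 clk=0
  Δ1: clk:0→1
  Δ2: p:0→1
  Δ3: q:1→0
  (3Δ to stable)
t=11 Δ0: p=1 q=0 clk=1
  Δ1: clk:1→0
  (1Δ to stable)
t=12 Δ0: p=1 q=0 clk=0
  Δ1: clk:0→1
  Δ2: p:1→0
  Δ3: q:0→1
  (3Δ to stable)

1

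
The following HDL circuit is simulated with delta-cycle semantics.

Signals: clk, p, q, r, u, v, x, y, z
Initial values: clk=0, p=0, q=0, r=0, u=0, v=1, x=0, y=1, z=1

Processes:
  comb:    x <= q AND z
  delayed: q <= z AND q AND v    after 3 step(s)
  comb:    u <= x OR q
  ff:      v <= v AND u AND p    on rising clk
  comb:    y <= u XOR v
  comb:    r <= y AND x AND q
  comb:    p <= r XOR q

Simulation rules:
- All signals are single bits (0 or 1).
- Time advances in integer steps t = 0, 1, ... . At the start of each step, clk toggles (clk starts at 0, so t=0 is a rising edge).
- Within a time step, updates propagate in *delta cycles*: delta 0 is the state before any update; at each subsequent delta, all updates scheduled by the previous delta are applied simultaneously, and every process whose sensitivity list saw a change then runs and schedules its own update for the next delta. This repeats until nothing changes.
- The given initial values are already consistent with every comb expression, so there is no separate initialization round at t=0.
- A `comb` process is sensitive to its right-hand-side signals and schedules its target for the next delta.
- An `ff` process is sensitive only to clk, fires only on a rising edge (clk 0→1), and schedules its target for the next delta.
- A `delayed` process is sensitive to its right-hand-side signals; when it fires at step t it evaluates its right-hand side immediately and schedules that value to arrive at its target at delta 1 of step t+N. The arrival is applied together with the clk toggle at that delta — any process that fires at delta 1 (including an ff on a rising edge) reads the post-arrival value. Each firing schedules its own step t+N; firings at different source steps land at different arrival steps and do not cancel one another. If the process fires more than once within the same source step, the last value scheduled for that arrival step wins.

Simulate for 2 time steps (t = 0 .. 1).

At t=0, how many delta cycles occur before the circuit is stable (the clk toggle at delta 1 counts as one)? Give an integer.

t=0 Δ0: z=1 q=0 u=0 clk=0 y=1 v=1 x=0 p=0 r=0
  Δ1: clk:0→1
  Δ2: v:1→0
  Δ3: y:1→0
  (3Δ to stable)
t=1 Δ0: z=1 q=0 u=0 clk=1 y=0 v=0 x=0 p=0 r=0
  Δ1: clk:1→0
  (1Δ to stable)

3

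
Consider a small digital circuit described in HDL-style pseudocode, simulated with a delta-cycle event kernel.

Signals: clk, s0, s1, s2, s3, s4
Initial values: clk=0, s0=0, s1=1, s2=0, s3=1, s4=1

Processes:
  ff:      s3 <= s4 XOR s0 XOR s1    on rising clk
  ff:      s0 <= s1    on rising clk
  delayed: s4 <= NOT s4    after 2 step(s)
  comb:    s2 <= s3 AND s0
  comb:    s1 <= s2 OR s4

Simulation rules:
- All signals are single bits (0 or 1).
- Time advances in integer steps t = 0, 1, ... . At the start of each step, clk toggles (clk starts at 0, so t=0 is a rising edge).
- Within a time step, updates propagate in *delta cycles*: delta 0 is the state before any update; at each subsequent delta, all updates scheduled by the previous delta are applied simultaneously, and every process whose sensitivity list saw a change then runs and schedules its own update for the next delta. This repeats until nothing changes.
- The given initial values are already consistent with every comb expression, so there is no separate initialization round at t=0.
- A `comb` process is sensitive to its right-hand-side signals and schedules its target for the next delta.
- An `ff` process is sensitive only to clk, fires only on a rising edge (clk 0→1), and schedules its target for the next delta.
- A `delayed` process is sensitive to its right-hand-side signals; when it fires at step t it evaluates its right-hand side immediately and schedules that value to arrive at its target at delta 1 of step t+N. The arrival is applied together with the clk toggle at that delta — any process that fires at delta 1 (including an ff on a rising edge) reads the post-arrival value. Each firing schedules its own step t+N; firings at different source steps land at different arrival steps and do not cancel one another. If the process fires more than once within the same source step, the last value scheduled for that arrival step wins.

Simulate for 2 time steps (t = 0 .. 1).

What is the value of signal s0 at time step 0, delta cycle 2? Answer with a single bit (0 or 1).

t0.Δ0 s2=0 s1=1 s3=1 clk=0 s0=0 s4=1
t0.Δ1 s2=0 s1=1 s3=1 clk=1 s0=0 s4=1
t0.Δ2 s2=0 s1=1 s3=0 clk=1 s0=1 s4=1
t1.Δ0 s2=0 s1=1 s3=0 clk=1 s0=1 s4=1
t1.Δ1 s2=0 s1=1 s3=0 clk=0 s0=1 s4=1

1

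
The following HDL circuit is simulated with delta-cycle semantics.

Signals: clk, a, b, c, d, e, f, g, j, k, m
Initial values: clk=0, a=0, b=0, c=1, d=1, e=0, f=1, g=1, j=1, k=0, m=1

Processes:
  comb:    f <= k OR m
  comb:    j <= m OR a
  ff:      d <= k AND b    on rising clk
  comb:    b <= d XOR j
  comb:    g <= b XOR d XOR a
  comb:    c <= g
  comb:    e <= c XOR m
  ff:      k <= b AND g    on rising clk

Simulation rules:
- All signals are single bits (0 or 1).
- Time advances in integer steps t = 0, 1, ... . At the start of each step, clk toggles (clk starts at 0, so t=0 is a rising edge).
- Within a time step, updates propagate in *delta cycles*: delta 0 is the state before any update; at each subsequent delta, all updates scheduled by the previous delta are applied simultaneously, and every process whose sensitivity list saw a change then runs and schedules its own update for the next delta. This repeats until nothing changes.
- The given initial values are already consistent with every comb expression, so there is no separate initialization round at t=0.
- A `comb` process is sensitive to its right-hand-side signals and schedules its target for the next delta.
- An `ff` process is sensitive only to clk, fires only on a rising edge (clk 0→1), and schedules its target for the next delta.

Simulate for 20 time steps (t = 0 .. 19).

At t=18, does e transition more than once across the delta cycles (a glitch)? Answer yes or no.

yes

[bits: d,b,e,a,g,c,j,clk,f,k,m]
t=0: Δ0=10001110101 Δ1=10001111101 Δ2=00001111101 Δ3=01000111101 Δ4=01001011101 Δ5=01101111101 Δ6=01001111101 | 6Δ
t=1: Δ0=01001111101 Δ1=01001110101 | 1Δ
t=2: Δ0=01001110101 Δ1=01001111101 Δ2=01001111111 | 2Δ
t=3: Δ0=01001111111 Δ1=01001110111 | 1Δ
t=4: Δ0=01001110111 Δ1=01001111111 Δ2=11001111111 Δ3=10000111111 Δ4=10001011111 Δ5=10101111111 Δ6=10001111111 | 6Δ
t=5: Δ0=10001111111 Δ1=10001110111 | 1Δ
t=6: Δ0=10001110111 Δ1=10001111111 Δ2=00001111101 Δ3=01000111101 Δ4=01001011101 Δ5=01101111101 Δ6=01001111101 | 6Δ
t=7: Δ0=01001111101 Δ1=01001110101 | 1Δ
t=8: Δ0=01001110101 Δ1=01001111101 Δ2=01001111111 | 2Δ
t=9: Δ0=01001111111 Δ1=01001110111 | 1Δ
t=10: Δ0=01001110111 Δ1=01001111111 Δ2=11001111111 Δ3=10000111111 Δ4=10001011111 Δ5=10101111111 Δ6=10001111111 | 6Δ
t=11: Δ0=10001111111 Δ1=10001110111 | 1Δ
t=12: Δ0=10001110111 Δ1=10001111111 Δ2=00001111101 Δ3=01000111101 Δ4=01001011101 Δ5=01101111101 Δ6=01001111101 | 6Δ
t=13: Δ0=01001111101 Δ1=01001110101 | 1Δ
t=14: Δ0=01001110101 Δ1=01001111101 Δ2=01001111111 | 2Δ
t=15: Δ0=01001111111 Δ1=01001110111 | 1Δ
t=16: Δ0=01001110111 Δ1=01001111111 Δ2=11001111111 Δ3=10000111111 Δ4=10001011111 Δ5=10101111111 Δ6=10001111111 | 6Δ
t=17: Δ0=10001111111 Δ1=10001110111 | 1Δ
t=18: Δ0=10001110111 Δ1=10001111111 Δ2=00001111101 Δ3=01000111101 Δ4=01001011101 Δ5=01101111101 Δ6=01001111101 | 6Δ
t=19: Δ0=01001111101 Δ1=01001110101 | 1Δ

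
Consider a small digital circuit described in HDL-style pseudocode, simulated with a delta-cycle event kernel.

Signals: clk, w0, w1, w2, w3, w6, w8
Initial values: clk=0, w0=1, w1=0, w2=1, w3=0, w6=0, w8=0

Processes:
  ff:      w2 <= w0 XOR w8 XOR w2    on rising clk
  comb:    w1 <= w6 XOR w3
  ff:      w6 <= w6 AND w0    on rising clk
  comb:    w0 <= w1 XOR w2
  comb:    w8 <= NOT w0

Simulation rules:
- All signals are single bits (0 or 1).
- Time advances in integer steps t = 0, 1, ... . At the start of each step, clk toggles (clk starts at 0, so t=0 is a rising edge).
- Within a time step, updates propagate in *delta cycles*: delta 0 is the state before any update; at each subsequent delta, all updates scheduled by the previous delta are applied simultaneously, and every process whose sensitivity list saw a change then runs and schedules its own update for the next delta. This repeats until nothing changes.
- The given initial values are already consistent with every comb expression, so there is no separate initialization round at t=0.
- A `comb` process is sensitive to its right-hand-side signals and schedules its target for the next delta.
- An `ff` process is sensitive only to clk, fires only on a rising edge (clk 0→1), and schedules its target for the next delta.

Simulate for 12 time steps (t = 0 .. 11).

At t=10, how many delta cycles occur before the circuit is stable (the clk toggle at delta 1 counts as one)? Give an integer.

4

[bits: w3,clk,w8,w2,w1,w6,w0]
t=0: Δ0=0001001 Δ1=0101001 Δ2=0100001 Δ3=0100000 Δ4=0110000 | 4Δ
t=1: Δ0=0110000 Δ1=0010000 | 1Δ
t=2: Δ0=0010000 Δ1=0110000 Δ2=0111000 Δ3=0111001 Δ4=0101001 | 4Δ
t=3: Δ0=0101001 Δ1=0001001 | 1Δ
t=4: Δ0=0001001 Δ1=0101001 Δ2=0100001 Δ3=0100000 Δ4=0110000 | 4Δ
t=5: Δ0=0110000 Δ1=0010000 | 1Δ
t=6: Δ0=0010000 Δ1=0110000 Δ2=0111000 Δ3=0111001 Δ4=0101001 | 4Δ
t=7: Δ0=0101001 Δ1=0001001 | 1Δ
t=8: Δ0=0001001 Δ1=0101001 Δ2=0100001 Δ3=0100000 Δ4=0110000 | 4Δ
t=9: Δ0=0110000 Δ1=0010000 | 1Δ
t=10: Δ0=0010000 Δ1=0110000 Δ2=0111000 Δ3=0111001 Δ4=0101001 | 4Δ
t=11: Δ0=0101001 Δ1=0001001 | 1Δ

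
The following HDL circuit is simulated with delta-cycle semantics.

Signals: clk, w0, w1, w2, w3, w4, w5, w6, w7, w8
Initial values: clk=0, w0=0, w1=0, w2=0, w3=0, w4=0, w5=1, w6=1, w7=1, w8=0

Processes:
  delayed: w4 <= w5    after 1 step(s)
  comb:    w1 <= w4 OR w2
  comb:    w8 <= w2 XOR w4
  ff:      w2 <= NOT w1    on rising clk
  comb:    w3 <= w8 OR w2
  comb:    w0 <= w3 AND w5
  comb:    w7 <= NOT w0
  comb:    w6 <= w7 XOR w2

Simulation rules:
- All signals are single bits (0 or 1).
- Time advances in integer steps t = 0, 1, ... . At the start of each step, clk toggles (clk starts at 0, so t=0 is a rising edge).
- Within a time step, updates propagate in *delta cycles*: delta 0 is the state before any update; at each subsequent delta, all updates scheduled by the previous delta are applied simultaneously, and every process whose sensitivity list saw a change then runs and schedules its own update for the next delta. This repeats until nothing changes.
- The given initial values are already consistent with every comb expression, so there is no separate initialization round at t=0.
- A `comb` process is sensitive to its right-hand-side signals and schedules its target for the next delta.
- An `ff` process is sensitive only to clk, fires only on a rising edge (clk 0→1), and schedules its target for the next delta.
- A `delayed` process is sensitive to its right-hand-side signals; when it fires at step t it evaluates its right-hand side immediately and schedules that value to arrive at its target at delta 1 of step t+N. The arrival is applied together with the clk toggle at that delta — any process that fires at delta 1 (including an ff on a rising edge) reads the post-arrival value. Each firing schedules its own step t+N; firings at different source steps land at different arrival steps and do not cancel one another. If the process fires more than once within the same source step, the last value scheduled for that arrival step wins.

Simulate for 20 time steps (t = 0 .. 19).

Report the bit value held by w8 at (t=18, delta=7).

0

t0.Δ0 w2=0 w3=0 w1=0 w8=0 w7=1 clk=0 w5=1 w0=0 w4=0 w6=1
t0.Δ1 w2=0 w3=0 w1=0 w8=0 w7=1 clk=1 w5=1 w0=0 w4=0 w6=1
t0.Δ2 w2=1 w3=0 w1=0 w8=0 w7=1 clk=1 w5=1 w0=0 w4=0 w6=1
t0.Δ3 w2=1 w3=1 w1=1 w8=1 w7=1 clk=1 w5=1 w0=0 w4=0 w6=0
t0.Δ4 w2=1 w3=1 w1=1 w8=1 w7=1 clk=1 w5=1 w0=1 w4=0 w6=0
t0.Δ5 w2=1 w3=1 w1=1 w8=1 w7=0 clk=1 w5=1 w0=1 w4=0 w6=0
t0.Δ6 w2=1 w3=1 w1=1 w8=1 w7=0 clk=1 w5=1 w0=1 w4=0 w6=1
t1.Δ0 w2=1 w3=1 w1=1 w8=1 w7=0 clk=1 w5=1 w0=1 w4=0 w6=1
t1.Δ1 w2=1 w3=1 w1=1 w8=1 w7=0 clk=0 w5=1 w0=1 w4=0 w6=1
t2.Δ0 w2=1 w3=1 w1=1 w8=1 w7=0 clk=0 w5=1 w0=1 w4=0 w6=1
t2.Δ1 w2=1 w3=1 w1=1 w8=1 w7=0 clk=1 w5=1 w0=1 w4=0 w6=1
t2.Δ2 w2=0 w3=1 w1=1 w8=1 w7=0 clk=1 w5=1 w0=1 w4=0 w6=1
t2.Δ3 w2=0 w3=1 w1=0 w8=0 w7=0 clk=1 w5=1 w0=1 w4=0 w6=0
t2.Δ4 w2=0 w3=0 w1=0 w8=0 w7=0 clk=1 w5=1 w0=1 w4=0 w6=0
t2.Δ5 w2=0 w3=0 w1=0 w8=0 w7=0 clk=1 w5=1 w0=0 w4=0 w6=0
t2.Δ6 w2=0 w3=0 w1=0 w8=0 w7=1 clk=1 w5=1 w0=0 w4=0 w6=0
t2.Δ7 w2=0 w3=0 w1=0 w8=0 w7=1 clk=1 w5=1 w0=0 w4=0 w6=1
t3.Δ0 w2=0 w3=0 w1=0 w8=0 w7=1 clk=1 w5=1 w0=0 w4=0 w6=1
t3.Δ1 w2=0 w3=0 w1=0 w8=0 w7=1 clk=0 w5=1 w0=0 w4=0 w6=1
t4.Δ0 w2=0 w3=0 w1=0 w8=0 w7=1 clk=0 w5=1 w0=0 w4=0 w6=1
t4.Δ1 w2=0 w3=0 w1=0 w8=0 w7=1 clk=1 w5=1 w0=0 w4=0 w6=1
t4.Δ2 w2=1 w3=0 w1=0 w8=0 w7=1 clk=1 w5=1 w0=0 w4=0 w6=1
t4.Δ3 w2=1 w3=1 w1=1 w8=1 w7=1 clk=1 w5=1 w0=0 w4=0 w6=0
t4.Δ4 w2=1 w3=1 w1=1 w8=1 w7=1 clk=1 w5=1 w0=1 w4=0 w6=0
t4.Δ5 w2=1 w3=1 w1=1 w8=1 w7=0 clk=1 w5=1 w0=1 w4=0 w6=0
t4.Δ6 w2=1 w3=1 w1=1 w8=1 w7=0 clk=1 w5=1 w0=1 w4=0 w6=1
t5.Δ0 w2=1 w3=1 w1=1 w8=1 w7=0 clk=1 w5=1 w0=1 w4=0 w6=1
t5.Δ1 w2=1 w3=1 w1=1 w8=1 w7=0 clk=0 w5=1 w0=1 w4=0 w6=1
t6.Δ0 w2=1 w3=1 w1=1 w8=1 w7=0 clk=0 w5=1 w0=1 w4=0 w6=1
t6.Δ1 w2=1 w3=1 w1=1 w8=1 w7=0 clk=1 w5=1 w0=1 w4=0 w6=1
t6.Δ2 w2=0 w3=1 w1=1 w8=1 w7=0 clk=1 w5=1 w0=1 w4=0 w6=1
t6.Δ3 w2=0 w3=1 w1=0 w8=0 w7=0 clk=1 w5=1 w0=1 w4=0 w6=0
t6.Δ4 w2=0 w3=0 w1=0 w8=0 w7=0 clk=1 w5=1 w0=1 w4=0 w6=0
t6.Δ5 w2=0 w3=0 w1=0 w8=0 w7=0 clk=1 w5=1 w0=0 w4=0 w6=0
t6.Δ6 w2=0 w3=0 w1=0 w8=0 w7=1 clk=1 w5=1 w0=0 w4=0 w6=0
t6.Δ7 w2=0 w3=0 w1=0 w8=0 w7=1 clk=1 w5=1 w0=0 w4=0 w6=1
t7.Δ0 w2=0 w3=0 w1=0 w8=0 w7=1 clk=1 w5=1 w0=0 w4=0 w6=1
t7.Δ1 w2=0 w3=0 w1=0 w8=0 w7=1 clk=0 w5=1 w0=0 w4=0 w6=1
t8.Δ0 w2=0 w3=0 w1=0 w8=0 w7=1 clk=0 w5=1 w0=0 w4=0 w6=1
t8.Δ1 w2=0 w3=0 w1=0 w8=0 w7=1 clk=1 w5=1 w0=0 w4=0 w6=1
t8.Δ2 w2=1 w3=0 w1=0 w8=0 w7=1 clk=1 w5=1 w0=0 w4=0 w6=1
t8.Δ3 w2=1 w3=1 w1=1 w8=1 w7=1 clk=1 w5=1 w0=0 w4=0 w6=0
t8.Δ4 w2=1 w3=1 w1=1 w8=1 w7=1 clk=1 w5=1 w0=1 w4=0 w6=0
t8.Δ5 w2=1 w3=1 w1=1 w8=1 w7=0 clk=1 w5=1 w0=1 w4=0 w6=0
t8.Δ6 w2=1 w3=1 w1=1 w8=1 w7=0 clk=1 w5=1 w0=1 w4=0 w6=1
t9.Δ0 w2=1 w3=1 w1=1 w8=1 w7=0 clk=1 w5=1 w0=1 w4=0 w6=1
t9.Δ1 w2=1 w3=1 w1=1 w8=1 w7=0 clk=0 w5=1 w0=1 w4=0 w6=1
t10.Δ0 w2=1 w3=1 w1=1 w8=1 w7=0 clk=0 w5=1 w0=1 w4=0 w6=1
t10.Δ1 w2=1 w3=1 w1=1 w8=1 w7=0 clk=1 w5=1 w0=1 w4=0 w6=1
t10.Δ2 w2=0 w3=1 w1=1 w8=1 w7=0 clk=1 w5=1 w0=1 w4=0 w6=1
t10.Δ3 w2=0 w3=1 w1=0 w8=0 w7=0 clk=1 w5=1 w0=1 w4=0 w6=0
t10.Δ4 w2=0 w3=0 w1=0 w8=0 w7=0 clk=1 w5=1 w0=1 w4=0 w6=0
t10.Δ5 w2=0 w3=0 w1=0 w8=0 w7=0 clk=1 w5=1 w0=0 w4=0 w6=0
t10.Δ6 w2=0 w3=0 w1=0 w8=0 w7=1 clk=1 w5=1 w0=0 w4=0 w6=0
t10.Δ7 w2=0 w3=0 w1=0 w8=0 w7=1 clk=1 w5=1 w0=0 w4=0 w6=1
t11.Δ0 w2=0 w3=0 w1=0 w8=0 w7=1 clk=1 w5=1 w0=0 w4=0 w6=1
t11.Δ1 w2=0 w3=0 w1=0 w8=0 w7=1 clk=0 w5=1 w0=0 w4=0 w6=1
t12.Δ0 w2=0 w3=0 w1=0 w8=0 w7=1 clk=0 w5=1 w0=0 w4=0 w6=1
t12.Δ1 w2=0 w3=0 w1=0 w8=0 w7=1 clk=1 w5=1 w0=0 w4=0 w6=1
t12.Δ2 w2=1 w3=0 w1=0 w8=0 w7=1 clk=1 w5=1 w0=0 w4=0 w6=1
t12.Δ3 w2=1 w3=1 w1=1 w8=1 w7=1 clk=1 w5=1 w0=0 w4=0 w6=0
t12.Δ4 w2=1 w3=1 w1=1 w8=1 w7=1 clk=1 w5=1 w0=1 w4=0 w6=0
t12.Δ5 w2=1 w3=1 w1=1 w8=1 w7=0 clk=1 w5=1 w0=1 w4=0 w6=0
t12.Δ6 w2=1 w3=1 w1=1 w8=1 w7=0 clk=1 w5=1 w0=1 w4=0 w6=1
t13.Δ0 w2=1 w3=1 w1=1 w8=1 w7=0 clk=1 w5=1 w0=1 w4=0 w6=1
t13.Δ1 w2=1 w3=1 w1=1 w8=1 w7=0 clk=0 w5=1 w0=1 w4=0 w6=1
t14.Δ0 w2=1 w3=1 w1=1 w8=1 w7=0 clk=0 w5=1 w0=1 w4=0 w6=1
t14.Δ1 w2=1 w3=1 w1=1 w8=1 w7=0 clk=1 w5=1 w0=1 w4=0 w6=1
t14.Δ2 w2=0 w3=1 w1=1 w8=1 w7=0 clk=1 w5=1 w0=1 w4=0 w6=1
t14.Δ3 w2=0 w3=1 w1=0 w8=0 w7=0 clk=1 w5=1 w0=1 w4=0 w6=0
t14.Δ4 w2=0 w3=0 w1=0 w8=0 w7=0 clk=1 w5=1 w0=1 w4=0 w6=0
t14.Δ5 w2=0 w3=0 w1=0 w8=0 w7=0 clk=1 w5=1 w0=0 w4=0 w6=0
t14.Δ6 w2=0 w3=0 w1=0 w8=0 w7=1 clk=1 w5=1 w0=0 w4=0 w6=0
t14.Δ7 w2=0 w3=0 w1=0 w8=0 w7=1 clk=1 w5=1 w0=0 w4=0 w6=1
t15.Δ0 w2=0 w3=0 w1=0 w8=0 w7=1 clk=1 w5=1 w0=0 w4=0 w6=1
t15.Δ1 w2=0 w3=0 w1=0 w8=0 w7=1 clk=0 w5=1 w0=0 w4=0 w6=1
t16.Δ0 w2=0 w3=0 w1=0 w8=0 w7=1 clk=0 w5=1 w0=0 w4=0 w6=1
t16.Δ1 w2=0 w3=0 w1=0 w8=0 w7=1 clk=1 w5=1 w0=0 w4=0 w6=1
t16.Δ2 w2=1 w3=0 w1=0 w8=0 w7=1 clk=1 w5=1 w0=0 w4=0 w6=1
t16.Δ3 w2=1 w3=1 w1=1 w8=1 w7=1 clk=1 w5=1 w0=0 w4=0 w6=0
t16.Δ4 w2=1 w3=1 w1=1 w8=1 w7=1 clk=1 w5=1 w0=1 w4=0 w6=0
t16.Δ5 w2=1 w3=1 w1=1 w8=1 w7=0 clk=1 w5=1 w0=1 w4=0 w6=0
t16.Δ6 w2=1 w3=1 w1=1 w8=1 w7=0 clk=1 w5=1 w0=1 w4=0 w6=1
t17.Δ0 w2=1 w3=1 w1=1 w8=1 w7=0 clk=1 w5=1 w0=1 w4=0 w6=1
t17.Δ1 w2=1 w3=1 w1=1 w8=1 w7=0 clk=0 w5=1 w0=1 w4=0 w6=1
t18.Δ0 w2=1 w3=1 w1=1 w8=1 w7=0 clk=0 w5=1 w0=1 w4=0 w6=1
t18.Δ1 w2=1 w3=1 w1=1 w8=1 w7=0 clk=1 w5=1 w0=1 w4=0 w6=1
t18.Δ2 w2=0 w3=1 w1=1 w8=1 w7=0 clk=1 w5=1 w0=1 w4=0 w6=1
t18.Δ3 w2=0 w3=1 w1=0 w8=0 w7=0 clk=1 w5=1 w0=1 w4=0 w6=0
t18.Δ4 w2=0 w3=0 w1=0 w8=0 w7=0 clk=1 w5=1 w0=1 w4=0 w6=0
t18.Δ5 w2=0 w3=0 w1=0 w8=0 w7=0 clk=1 w5=1 w0=0 w4=0 w6=0
t18.Δ6 w2=0 w3=0 w1=0 w8=0 w7=1 clk=1 w5=1 w0=0 w4=0 w6=0
t18.Δ7 w2=0 w3=0 w1=0 w8=0 w7=1 clk=1 w5=1 w0=0 w4=0 w6=1
t19.Δ0 w2=0 w3=0 w1=0 w8=0 w7=1 clk=1 w5=1 w0=0 w4=0 w6=1
t19.Δ1 w2=0 w3=0 w1=0 w8=0 w7=1 clk=0 w5=1 w0=0 w4=0 w6=1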